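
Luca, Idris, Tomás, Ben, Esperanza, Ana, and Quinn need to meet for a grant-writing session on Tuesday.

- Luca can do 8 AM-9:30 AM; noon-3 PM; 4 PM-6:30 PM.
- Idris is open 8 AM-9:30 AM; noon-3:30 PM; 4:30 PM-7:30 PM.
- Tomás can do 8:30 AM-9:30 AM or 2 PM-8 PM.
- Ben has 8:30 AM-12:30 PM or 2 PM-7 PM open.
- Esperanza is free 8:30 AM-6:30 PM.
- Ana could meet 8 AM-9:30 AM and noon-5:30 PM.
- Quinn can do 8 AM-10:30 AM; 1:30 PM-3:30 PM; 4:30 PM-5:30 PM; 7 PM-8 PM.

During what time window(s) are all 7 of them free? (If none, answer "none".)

Luca ∩ Idris: 08:00-09:30, 12:00-15:00, 16:30-18:30.
Luca ∩ Idris ∩ Tomás: 08:30-09:30, 14:00-15:00, 16:30-18:30.
Luca ∩ Idris ∩ Tomás ∩ Ben: 08:30-09:30, 14:00-15:00, 16:30-18:30.
Luca ∩ Idris ∩ Tomás ∩ Ben ∩ Esperanza: 08:30-09:30, 14:00-15:00, 16:30-18:30.
Luca ∩ Idris ∩ Tomás ∩ Ben ∩ Esperanza ∩ Ana: 08:30-09:30, 14:00-15:00, 16:30-17:30.
Luca ∩ Idris ∩ Tomás ∩ Ben ∩ Esperanza ∩ Ana ∩ Quinn: 08:30-09:30, 14:00-15:00, 16:30-17:30.

08:30-09:30, 14:00-15:00, 16:30-17:30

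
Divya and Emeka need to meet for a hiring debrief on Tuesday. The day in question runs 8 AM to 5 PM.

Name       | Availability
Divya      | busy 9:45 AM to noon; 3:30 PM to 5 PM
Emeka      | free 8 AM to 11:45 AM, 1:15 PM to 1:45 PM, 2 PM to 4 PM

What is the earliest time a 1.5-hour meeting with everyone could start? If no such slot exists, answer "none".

08:00

Divya free: 08:00-09:45, 12:00-15:30 (invert busy blocks within the working day).
Emeka free: 08:00-11:45, 13:15-13:45, 14:00-16:00.
Divya ∩ Emeka: 08:00-09:45, 13:15-13:45, 14:00-15:30.
The first common window of at least 90 minutes is 08:00-09:45, so the earliest start is 08:00.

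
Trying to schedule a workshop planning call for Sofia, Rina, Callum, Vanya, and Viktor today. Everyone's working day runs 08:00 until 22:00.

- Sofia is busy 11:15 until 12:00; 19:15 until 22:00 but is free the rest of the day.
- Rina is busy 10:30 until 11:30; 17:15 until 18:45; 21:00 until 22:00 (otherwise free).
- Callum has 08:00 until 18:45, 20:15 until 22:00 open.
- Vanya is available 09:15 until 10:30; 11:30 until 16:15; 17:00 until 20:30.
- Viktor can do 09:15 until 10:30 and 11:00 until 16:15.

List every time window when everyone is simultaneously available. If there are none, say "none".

09:15-10:30, 12:00-16:15

Sofia free: 08:00-11:15, 12:00-19:15 (invert busy blocks within the working day).
Rina free: 08:00-10:30, 11:30-17:15, 18:45-21:00 (invert busy blocks within the working day).
Callum free: 08:00-18:45, 20:15-22:00.
Vanya free: 09:15-10:30, 11:30-16:15, 17:00-20:30.
Viktor free: 09:15-10:30, 11:00-16:15.
Sofia ∩ Rina: 08:00-10:30, 12:00-17:15, 18:45-19:15.
Sofia ∩ Rina ∩ Callum: 08:00-10:30, 12:00-17:15.
Sofia ∩ Rina ∩ Callum ∩ Vanya: 09:15-10:30, 12:00-16:15, 17:00-17:15.
Sofia ∩ Rina ∩ Callum ∩ Vanya ∩ Viktor: 09:15-10:30, 12:00-16:15.
Those are the intersection windows.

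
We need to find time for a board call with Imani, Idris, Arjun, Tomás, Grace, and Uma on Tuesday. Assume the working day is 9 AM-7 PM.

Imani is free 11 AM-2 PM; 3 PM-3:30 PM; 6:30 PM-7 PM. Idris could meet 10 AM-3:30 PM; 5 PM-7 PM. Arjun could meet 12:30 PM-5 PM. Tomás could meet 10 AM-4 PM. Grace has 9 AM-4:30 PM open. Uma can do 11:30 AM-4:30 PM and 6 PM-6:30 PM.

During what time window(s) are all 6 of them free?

12:30-14:00, 15:00-15:30

Imani ∩ Idris: 11:00-14:00, 15:00-15:30, 18:30-19:00.
Imani ∩ Idris ∩ Arjun: 12:30-14:00, 15:00-15:30.
Imani ∩ Idris ∩ Arjun ∩ Tomás: 12:30-14:00, 15:00-15:30.
Imani ∩ Idris ∩ Arjun ∩ Tomás ∩ Grace: 12:30-14:00, 15:00-15:30.
Imani ∩ Idris ∩ Arjun ∩ Tomás ∩ Grace ∩ Uma: 12:30-14:00, 15:00-15:30.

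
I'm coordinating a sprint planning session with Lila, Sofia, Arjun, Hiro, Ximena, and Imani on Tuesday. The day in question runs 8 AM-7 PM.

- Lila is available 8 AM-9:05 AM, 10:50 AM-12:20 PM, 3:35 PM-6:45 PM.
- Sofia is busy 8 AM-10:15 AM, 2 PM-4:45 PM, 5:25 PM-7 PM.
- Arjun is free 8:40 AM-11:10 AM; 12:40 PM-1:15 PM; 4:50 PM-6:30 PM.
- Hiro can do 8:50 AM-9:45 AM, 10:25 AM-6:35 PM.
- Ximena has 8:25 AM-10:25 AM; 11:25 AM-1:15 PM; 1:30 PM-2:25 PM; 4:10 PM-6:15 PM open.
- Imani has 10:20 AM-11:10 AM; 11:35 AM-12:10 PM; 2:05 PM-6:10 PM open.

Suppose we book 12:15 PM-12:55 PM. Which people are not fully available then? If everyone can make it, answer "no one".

Arjun, Imani, Lila

Lila free: 08:00-09:05, 10:50-12:20, 15:35-18:45.
Sofia free: 10:15-14:00, 16:45-17:25 (invert busy blocks within the working day).
Arjun free: 08:40-11:10, 12:40-13:15, 16:50-18:30.
Hiro free: 08:50-09:45, 10:25-18:35.
Ximena free: 08:25-10:25, 11:25-13:15, 13:30-14:25, 16:10-18:15.
Imani free: 10:20-11:10, 11:35-12:10, 14:05-18:10.
Lila: not fully free for 12:15-12:55. Sofia: free for 12:15-12:55. Arjun: not fully free for 12:15-12:55. Hiro: free for 12:15-12:55. Ximena: free for 12:15-12:55. Imani: not fully free for 12:15-12:55.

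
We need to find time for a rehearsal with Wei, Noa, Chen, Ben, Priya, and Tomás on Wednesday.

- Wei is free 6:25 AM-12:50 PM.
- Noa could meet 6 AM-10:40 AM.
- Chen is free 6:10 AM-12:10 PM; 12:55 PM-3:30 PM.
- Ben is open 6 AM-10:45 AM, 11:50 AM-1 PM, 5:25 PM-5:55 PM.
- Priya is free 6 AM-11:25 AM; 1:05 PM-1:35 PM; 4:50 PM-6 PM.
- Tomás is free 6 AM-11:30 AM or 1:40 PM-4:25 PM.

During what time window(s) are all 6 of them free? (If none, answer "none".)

06:25-10:40

Wei ∩ Noa: 06:25-10:40.
Wei ∩ Noa ∩ Chen: 06:25-10:40.
Wei ∩ Noa ∩ Chen ∩ Ben: 06:25-10:40.
Wei ∩ Noa ∩ Chen ∩ Ben ∩ Priya: 06:25-10:40.
Wei ∩ Noa ∩ Chen ∩ Ben ∩ Priya ∩ Tomás: 06:25-10:40.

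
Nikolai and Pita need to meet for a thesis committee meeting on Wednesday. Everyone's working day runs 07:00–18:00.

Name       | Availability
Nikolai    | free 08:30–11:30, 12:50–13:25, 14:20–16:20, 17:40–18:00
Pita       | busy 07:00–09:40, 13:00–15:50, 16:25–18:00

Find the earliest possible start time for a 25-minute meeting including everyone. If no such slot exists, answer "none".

09:40

Nikolai free: 08:30-11:30, 12:50-13:25, 14:20-16:20, 17:40-18:00.
Pita free: 09:40-13:00, 15:50-16:25 (invert busy blocks within the working day).
Nikolai ∩ Pita: 09:40-11:30, 12:50-13:00, 15:50-16:20.
The first common window of at least 25 minutes is 09:40-11:30, so the earliest start is 09:40.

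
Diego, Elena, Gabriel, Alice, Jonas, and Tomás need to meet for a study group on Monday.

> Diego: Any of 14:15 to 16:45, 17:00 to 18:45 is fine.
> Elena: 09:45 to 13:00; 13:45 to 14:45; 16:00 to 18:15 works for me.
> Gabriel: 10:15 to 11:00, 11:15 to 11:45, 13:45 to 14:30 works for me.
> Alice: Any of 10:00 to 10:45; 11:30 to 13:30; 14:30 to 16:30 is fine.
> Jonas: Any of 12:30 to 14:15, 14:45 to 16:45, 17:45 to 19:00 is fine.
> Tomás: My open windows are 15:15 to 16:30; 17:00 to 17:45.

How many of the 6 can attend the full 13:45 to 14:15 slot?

Elena, Gabriel, and Jonas can make the full 13:45-14:15 slot — that's 3.

3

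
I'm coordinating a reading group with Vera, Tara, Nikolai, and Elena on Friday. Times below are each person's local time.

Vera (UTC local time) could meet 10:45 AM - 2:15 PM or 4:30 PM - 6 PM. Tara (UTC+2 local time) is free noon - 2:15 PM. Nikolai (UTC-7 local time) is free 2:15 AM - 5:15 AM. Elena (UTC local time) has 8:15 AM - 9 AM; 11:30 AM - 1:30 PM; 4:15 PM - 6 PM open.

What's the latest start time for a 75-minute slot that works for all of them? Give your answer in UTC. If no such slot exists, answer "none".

Vera in UTC: 10:45-14:15, 16:30-18:00.
Tara in UTC: 10:00-12:15 (subtract 2h to convert from UTC+2).
Nikolai in UTC: 09:15-12:15 (add 7h to convert from UTC-7).
Elena in UTC: 08:15-09:00, 11:30-13:30, 16:15-18:00.
Vera ∩ Tara: 10:45-12:15.
Vera ∩ Tara ∩ Nikolai: 10:45-12:15.
Vera ∩ Tara ∩ Nikolai ∩ Elena: 11:30-12:15.
No common window is at least 75 minutes long.

none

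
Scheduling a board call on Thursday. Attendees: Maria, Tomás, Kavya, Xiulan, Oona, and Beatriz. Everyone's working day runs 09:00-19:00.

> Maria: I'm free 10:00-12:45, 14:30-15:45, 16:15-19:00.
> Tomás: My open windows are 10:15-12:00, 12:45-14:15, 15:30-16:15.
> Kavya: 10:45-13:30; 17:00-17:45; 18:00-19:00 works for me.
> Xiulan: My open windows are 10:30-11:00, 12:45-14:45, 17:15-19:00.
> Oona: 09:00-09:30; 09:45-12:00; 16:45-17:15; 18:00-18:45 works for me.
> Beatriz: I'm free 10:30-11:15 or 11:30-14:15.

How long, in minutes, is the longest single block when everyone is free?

15

Maria ∩ Tomás: 10:15-12:00, 15:30-15:45.
Maria ∩ Tomás ∩ Kavya: 10:45-12:00.
Maria ∩ Tomás ∩ Kavya ∩ Xiulan: 10:45-11:00.
Maria ∩ Tomás ∩ Kavya ∩ Xiulan ∩ Oona: 10:45-11:00.
Maria ∩ Tomás ∩ Kavya ∩ Xiulan ∩ Oona ∩ Beatriz: 10:45-11:00.
Those are the intersection windows.
The longest is 10:45-11:00 at 15 minutes.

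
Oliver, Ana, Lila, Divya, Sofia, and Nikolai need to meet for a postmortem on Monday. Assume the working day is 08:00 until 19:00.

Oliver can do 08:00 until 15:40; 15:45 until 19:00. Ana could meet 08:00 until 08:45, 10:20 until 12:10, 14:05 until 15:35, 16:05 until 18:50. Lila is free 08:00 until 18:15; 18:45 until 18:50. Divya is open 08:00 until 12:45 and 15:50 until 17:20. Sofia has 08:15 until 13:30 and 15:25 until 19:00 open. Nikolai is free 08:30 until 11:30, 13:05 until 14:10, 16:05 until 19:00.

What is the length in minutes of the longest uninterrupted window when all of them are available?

75

Oliver ∩ Ana: 08:00-08:45, 10:20-12:10, 14:05-15:35, 16:05-18:50.
Oliver ∩ Ana ∩ Lila: 08:00-08:45, 10:20-12:10, 14:05-15:35, 16:05-18:15, 18:45-18:50.
Oliver ∩ Ana ∩ Lila ∩ Divya: 08:00-08:45, 10:20-12:10, 16:05-17:20.
Oliver ∩ Ana ∩ Lila ∩ Divya ∩ Sofia: 08:15-08:45, 10:20-12:10, 16:05-17:20.
Oliver ∩ Ana ∩ Lila ∩ Divya ∩ Sofia ∩ Nikolai: 08:30-08:45, 10:20-11:30, 16:05-17:20.
So the common availability across everyone is 08:30-08:45, 10:20-11:30, 16:05-17:20.
The longest is 16:05-17:20 at 75 minutes.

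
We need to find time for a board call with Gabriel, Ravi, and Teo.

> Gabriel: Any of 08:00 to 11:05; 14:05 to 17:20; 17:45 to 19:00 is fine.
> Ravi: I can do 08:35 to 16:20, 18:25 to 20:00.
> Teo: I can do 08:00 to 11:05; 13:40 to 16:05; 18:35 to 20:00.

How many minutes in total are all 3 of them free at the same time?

295

Gabriel ∩ Ravi: 08:35-11:05, 14:05-16:20, 18:25-19:00.
Gabriel ∩ Ravi ∩ Teo: 08:35-11:05, 14:05-16:05, 18:35-19:00.
Those are the intersection windows.
Summing the common windows: 150 + 120 + 25 = 295 minutes.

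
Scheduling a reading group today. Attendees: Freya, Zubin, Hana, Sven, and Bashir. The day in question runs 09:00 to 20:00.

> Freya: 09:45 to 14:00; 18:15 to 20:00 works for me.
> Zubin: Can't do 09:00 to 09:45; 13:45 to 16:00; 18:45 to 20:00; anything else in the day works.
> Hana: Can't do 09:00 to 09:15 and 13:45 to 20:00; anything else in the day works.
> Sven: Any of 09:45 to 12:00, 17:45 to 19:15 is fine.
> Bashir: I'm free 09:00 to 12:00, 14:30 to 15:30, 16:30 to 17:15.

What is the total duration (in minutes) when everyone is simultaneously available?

Freya free: 09:45-14:00, 18:15-20:00.
Zubin free: 09:45-13:45, 16:00-18:45 (invert busy blocks within the working day).
Hana free: 09:15-13:45 (invert busy blocks within the working day).
Sven free: 09:45-12:00, 17:45-19:15.
Bashir free: 09:00-12:00, 14:30-15:30, 16:30-17:15.
Freya ∩ Zubin: 09:45-13:45, 18:15-18:45.
Freya ∩ Zubin ∩ Hana: 09:45-13:45.
Freya ∩ Zubin ∩ Hana ∩ Sven: 09:45-12:00.
Freya ∩ Zubin ∩ Hana ∩ Sven ∩ Bashir: 09:45-12:00.
Those are the intersection windows.
That's a single block of 135 minutes.

135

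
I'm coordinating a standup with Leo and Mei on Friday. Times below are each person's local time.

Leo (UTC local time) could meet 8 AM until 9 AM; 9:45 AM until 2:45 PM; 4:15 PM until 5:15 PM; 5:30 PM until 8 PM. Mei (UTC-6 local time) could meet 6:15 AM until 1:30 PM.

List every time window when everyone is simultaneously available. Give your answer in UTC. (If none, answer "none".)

12:15-14:45, 16:15-17:15, 17:30-19:30

Leo in UTC: 08:00-09:00, 09:45-14:45, 16:15-17:15, 17:30-20:00.
Mei in UTC: 12:15-19:30 (add 6h to convert from UTC-6).
Leo ∩ Mei: 12:15-14:45, 16:15-17:15, 17:30-19:30.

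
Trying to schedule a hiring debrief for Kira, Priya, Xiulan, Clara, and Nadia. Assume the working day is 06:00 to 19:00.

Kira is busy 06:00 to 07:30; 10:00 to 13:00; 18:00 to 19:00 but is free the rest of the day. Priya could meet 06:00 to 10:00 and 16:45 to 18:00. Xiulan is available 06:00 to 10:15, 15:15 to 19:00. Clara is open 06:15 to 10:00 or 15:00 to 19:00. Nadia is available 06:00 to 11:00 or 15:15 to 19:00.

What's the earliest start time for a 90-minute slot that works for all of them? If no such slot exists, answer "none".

07:30

Kira free: 07:30-10:00, 13:00-18:00 (invert busy blocks within the working day).
Priya free: 06:00-10:00, 16:45-18:00.
Xiulan free: 06:00-10:15, 15:15-19:00.
Clara free: 06:15-10:00, 15:00-19:00.
Nadia free: 06:00-11:00, 15:15-19:00.
Kira ∩ Priya: 07:30-10:00, 16:45-18:00.
Kira ∩ Priya ∩ Xiulan: 07:30-10:00, 16:45-18:00.
Kira ∩ Priya ∩ Xiulan ∩ Clara: 07:30-10:00, 16:45-18:00.
Kira ∩ Priya ∩ Xiulan ∩ Clara ∩ Nadia: 07:30-10:00, 16:45-18:00.
The first common window of at least 90 minutes is 07:30-10:00, so the earliest start is 07:30.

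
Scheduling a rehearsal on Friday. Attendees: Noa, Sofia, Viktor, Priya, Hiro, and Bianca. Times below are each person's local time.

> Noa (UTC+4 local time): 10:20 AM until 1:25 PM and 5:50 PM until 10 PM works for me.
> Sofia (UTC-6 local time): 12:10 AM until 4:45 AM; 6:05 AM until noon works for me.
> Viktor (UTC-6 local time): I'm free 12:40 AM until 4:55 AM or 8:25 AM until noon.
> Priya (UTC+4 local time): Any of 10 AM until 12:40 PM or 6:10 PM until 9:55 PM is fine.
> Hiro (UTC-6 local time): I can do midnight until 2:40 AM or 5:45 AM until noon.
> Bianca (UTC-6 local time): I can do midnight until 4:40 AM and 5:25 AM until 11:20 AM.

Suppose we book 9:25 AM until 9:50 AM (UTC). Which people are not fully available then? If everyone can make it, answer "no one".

Noa in UTC: 06:20-09:25, 13:50-18:00 (subtract 4h to convert from UTC+4).
Sofia in UTC: 06:10-10:45, 12:05-18:00 (add 6h to convert from UTC-6).
Viktor in UTC: 06:40-10:55, 14:25-18:00 (add 6h to convert from UTC-6).
Priya in UTC: 06:00-08:40, 14:10-17:55 (subtract 4h to convert from UTC+4).
Hiro in UTC: 06:00-08:40, 11:45-18:00 (add 6h to convert from UTC-6).
Bianca in UTC: 06:00-10:40, 11:25-17:20 (add 6h to convert from UTC-6).
Noa: not fully free for 09:25-09:50. Sofia: free for 09:25-09:50. Viktor: free for 09:25-09:50. Priya: not fully free for 09:25-09:50. Hiro: not fully free for 09:25-09:50. Bianca: free for 09:25-09:50.

Hiro, Noa, Priya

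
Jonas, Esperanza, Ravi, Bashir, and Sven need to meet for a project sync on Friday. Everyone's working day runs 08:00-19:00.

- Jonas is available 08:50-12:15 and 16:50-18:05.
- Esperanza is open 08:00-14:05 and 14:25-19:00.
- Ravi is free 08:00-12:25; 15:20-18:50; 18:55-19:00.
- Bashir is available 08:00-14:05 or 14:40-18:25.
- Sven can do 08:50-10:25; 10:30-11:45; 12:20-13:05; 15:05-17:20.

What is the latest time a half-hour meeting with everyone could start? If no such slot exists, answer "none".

16:50

Jonas ∩ Esperanza: 08:50-12:15, 16:50-18:05.
Jonas ∩ Esperanza ∩ Ravi: 08:50-12:15, 16:50-18:05.
Jonas ∩ Esperanza ∩ Ravi ∩ Bashir: 08:50-12:15, 16:50-18:05.
Jonas ∩ Esperanza ∩ Ravi ∩ Bashir ∩ Sven: 08:50-10:25, 10:30-11:45, 16:50-17:20.
The last common window of at least 30 minutes is 16:50-17:20; a 30-minute meeting can start as late as 16:50 and still end by 17:20.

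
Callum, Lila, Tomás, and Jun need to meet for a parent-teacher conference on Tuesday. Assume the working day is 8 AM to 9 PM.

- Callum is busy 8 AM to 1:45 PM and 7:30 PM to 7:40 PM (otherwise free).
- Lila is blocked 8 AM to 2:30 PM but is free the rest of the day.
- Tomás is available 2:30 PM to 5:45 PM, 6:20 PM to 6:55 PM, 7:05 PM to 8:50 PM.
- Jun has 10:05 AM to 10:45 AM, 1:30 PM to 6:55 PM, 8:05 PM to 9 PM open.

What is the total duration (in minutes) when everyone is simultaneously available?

Callum free: 13:45-19:30, 19:40-21:00 (invert busy blocks within the working day).
Lila free: 14:30-21:00 (invert busy blocks within the working day).
Tomás free: 14:30-17:45, 18:20-18:55, 19:05-20:50.
Jun free: 10:05-10:45, 13:30-18:55, 20:05-21:00.
Callum ∩ Lila: 14:30-19:30, 19:40-21:00.
Callum ∩ Lila ∩ Tomás: 14:30-17:45, 18:20-18:55, 19:05-19:30, 19:40-20:50.
Callum ∩ Lila ∩ Tomás ∩ Jun: 14:30-17:45, 18:20-18:55, 20:05-20:50.
Summing the common windows: 195 + 35 + 45 = 275 minutes.

275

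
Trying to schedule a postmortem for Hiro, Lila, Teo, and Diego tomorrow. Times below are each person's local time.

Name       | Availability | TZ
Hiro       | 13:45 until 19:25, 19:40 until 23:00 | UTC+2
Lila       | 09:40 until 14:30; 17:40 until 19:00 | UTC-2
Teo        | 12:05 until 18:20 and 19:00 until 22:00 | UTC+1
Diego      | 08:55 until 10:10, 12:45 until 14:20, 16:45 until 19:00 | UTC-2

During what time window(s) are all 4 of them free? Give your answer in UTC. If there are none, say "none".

Hiro in UTC: 11:45-17:25, 17:40-21:00 (subtract 2h to convert from UTC+2).
Lila in UTC: 11:40-16:30, 19:40-21:00 (add 2h to convert from UTC-2).
Teo in UTC: 11:05-17:20, 18:00-21:00 (subtract 1h to convert from UTC+1).
Diego in UTC: 10:55-12:10, 14:45-16:20, 18:45-21:00 (add 2h to convert from UTC-2).
Hiro ∩ Lila: 11:45-16:30, 19:40-21:00.
Hiro ∩ Lila ∩ Teo: 11:45-16:30, 19:40-21:00.
Hiro ∩ Lila ∩ Teo ∩ Diego: 11:45-12:10, 14:45-16:20, 19:40-21:00.
Those are the intersection windows.

11:45-12:10, 14:45-16:20, 19:40-21:00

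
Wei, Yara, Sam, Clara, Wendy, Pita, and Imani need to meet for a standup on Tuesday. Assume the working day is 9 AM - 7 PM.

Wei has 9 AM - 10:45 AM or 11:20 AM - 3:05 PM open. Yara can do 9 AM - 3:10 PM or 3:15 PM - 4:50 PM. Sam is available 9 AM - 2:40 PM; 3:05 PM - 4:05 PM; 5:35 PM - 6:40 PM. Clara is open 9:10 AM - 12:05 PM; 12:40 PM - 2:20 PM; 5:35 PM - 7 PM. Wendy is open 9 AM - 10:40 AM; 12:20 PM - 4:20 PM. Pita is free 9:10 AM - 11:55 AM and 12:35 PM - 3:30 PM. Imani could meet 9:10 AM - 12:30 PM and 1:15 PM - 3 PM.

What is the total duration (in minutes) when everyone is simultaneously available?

Wei ∩ Yara: 09:00-10:45, 11:20-15:05.
Wei ∩ Yara ∩ Sam: 09:00-10:45, 11:20-14:40.
Wei ∩ Yara ∩ Sam ∩ Clara: 09:10-10:45, 11:20-12:05, 12:40-14:20.
Wei ∩ Yara ∩ Sam ∩ Clara ∩ Wendy: 09:10-10:40, 12:40-14:20.
Wei ∩ Yara ∩ Sam ∩ Clara ∩ Wendy ∩ Pita: 09:10-10:40, 12:40-14:20.
Wei ∩ Yara ∩ Sam ∩ Clara ∩ Wendy ∩ Pita ∩ Imani: 09:10-10:40, 13:15-14:20.
So the common availability across everyone is 09:10-10:40, 13:15-14:20.
Summing the common windows: 90 + 65 = 155 minutes.

155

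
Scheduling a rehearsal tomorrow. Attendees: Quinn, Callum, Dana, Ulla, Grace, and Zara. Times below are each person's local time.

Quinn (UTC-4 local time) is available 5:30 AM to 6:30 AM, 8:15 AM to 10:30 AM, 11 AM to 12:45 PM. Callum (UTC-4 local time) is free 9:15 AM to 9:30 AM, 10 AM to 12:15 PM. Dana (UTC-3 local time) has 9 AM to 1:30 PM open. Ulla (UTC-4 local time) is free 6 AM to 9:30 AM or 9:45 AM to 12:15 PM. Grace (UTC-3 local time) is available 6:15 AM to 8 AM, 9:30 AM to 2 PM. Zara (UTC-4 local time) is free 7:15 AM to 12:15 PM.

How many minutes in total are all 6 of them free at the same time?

Quinn in UTC: 09:30-10:30, 12:15-14:30, 15:00-16:45 (add 4h to convert from UTC-4).
Callum in UTC: 13:15-13:30, 14:00-16:15 (add 4h to convert from UTC-4).
Dana in UTC: 12:00-16:30 (add 3h to convert from UTC-3).
Ulla in UTC: 10:00-13:30, 13:45-16:15 (add 4h to convert from UTC-4).
Grace in UTC: 09:15-11:00, 12:30-17:00 (add 3h to convert from UTC-3).
Zara in UTC: 11:15-16:15 (add 4h to convert from UTC-4).
Quinn ∩ Callum: 13:15-13:30, 14:00-14:30, 15:00-16:15.
Quinn ∩ Callum ∩ Dana: 13:15-13:30, 14:00-14:30, 15:00-16:15.
Quinn ∩ Callum ∩ Dana ∩ Ulla: 13:15-13:30, 14:00-14:30, 15:00-16:15.
Quinn ∩ Callum ∩ Dana ∩ Ulla ∩ Grace: 13:15-13:30, 14:00-14:30, 15:00-16:15.
Quinn ∩ Callum ∩ Dana ∩ Ulla ∩ Grace ∩ Zara: 13:15-13:30, 14:00-14:30, 15:00-16:15.
Summing the common windows: 15 + 30 + 75 = 120 minutes.

120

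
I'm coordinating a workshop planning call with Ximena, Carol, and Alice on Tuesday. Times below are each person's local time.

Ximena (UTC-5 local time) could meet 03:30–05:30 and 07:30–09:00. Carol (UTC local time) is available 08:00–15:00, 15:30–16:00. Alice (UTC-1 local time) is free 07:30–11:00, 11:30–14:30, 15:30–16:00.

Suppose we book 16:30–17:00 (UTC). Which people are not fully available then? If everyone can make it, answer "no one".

Ximena in UTC: 08:30-10:30, 12:30-14:00 (add 5h to convert from UTC-5).
Carol in UTC: 08:00-15:00, 15:30-16:00.
Alice in UTC: 08:30-12:00, 12:30-15:30, 16:30-17:00 (add 1h to convert from UTC-1).
Ximena: not fully free for 16:30-17:00. Carol: not fully free for 16:30-17:00. Alice: free for 16:30-17:00.

Carol, Ximena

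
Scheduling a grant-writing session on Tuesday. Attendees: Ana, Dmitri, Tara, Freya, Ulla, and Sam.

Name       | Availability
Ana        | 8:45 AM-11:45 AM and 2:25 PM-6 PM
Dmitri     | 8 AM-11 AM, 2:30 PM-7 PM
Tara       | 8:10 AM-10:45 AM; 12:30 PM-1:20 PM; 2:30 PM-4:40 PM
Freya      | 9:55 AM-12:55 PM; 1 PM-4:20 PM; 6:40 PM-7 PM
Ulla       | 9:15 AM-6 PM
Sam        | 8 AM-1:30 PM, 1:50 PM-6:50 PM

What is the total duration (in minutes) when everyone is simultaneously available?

Ana ∩ Dmitri: 08:45-11:00, 14:30-18:00.
Ana ∩ Dmitri ∩ Tara: 08:45-10:45, 14:30-16:40.
Ana ∩ Dmitri ∩ Tara ∩ Freya: 09:55-10:45, 14:30-16:20.
Ana ∩ Dmitri ∩ Tara ∩ Freya ∩ Ulla: 09:55-10:45, 14:30-16:20.
Ana ∩ Dmitri ∩ Tara ∩ Freya ∩ Ulla ∩ Sam: 09:55-10:45, 14:30-16:20.
Summing the common windows: 50 + 110 = 160 minutes.

160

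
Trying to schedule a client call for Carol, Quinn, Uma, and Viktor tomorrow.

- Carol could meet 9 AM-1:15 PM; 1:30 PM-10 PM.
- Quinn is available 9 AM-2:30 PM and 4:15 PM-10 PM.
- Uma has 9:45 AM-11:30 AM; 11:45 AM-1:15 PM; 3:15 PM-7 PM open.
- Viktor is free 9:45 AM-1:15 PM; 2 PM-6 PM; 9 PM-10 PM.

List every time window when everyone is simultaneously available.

Carol ∩ Quinn: 09:00-13:15, 13:30-14:30, 16:15-22:00.
Carol ∩ Quinn ∩ Uma: 09:45-11:30, 11:45-13:15, 16:15-19:00.
Carol ∩ Quinn ∩ Uma ∩ Viktor: 09:45-11:30, 11:45-13:15, 16:15-18:00.
Those are the intersection windows.

09:45-11:30, 11:45-13:15, 16:15-18:00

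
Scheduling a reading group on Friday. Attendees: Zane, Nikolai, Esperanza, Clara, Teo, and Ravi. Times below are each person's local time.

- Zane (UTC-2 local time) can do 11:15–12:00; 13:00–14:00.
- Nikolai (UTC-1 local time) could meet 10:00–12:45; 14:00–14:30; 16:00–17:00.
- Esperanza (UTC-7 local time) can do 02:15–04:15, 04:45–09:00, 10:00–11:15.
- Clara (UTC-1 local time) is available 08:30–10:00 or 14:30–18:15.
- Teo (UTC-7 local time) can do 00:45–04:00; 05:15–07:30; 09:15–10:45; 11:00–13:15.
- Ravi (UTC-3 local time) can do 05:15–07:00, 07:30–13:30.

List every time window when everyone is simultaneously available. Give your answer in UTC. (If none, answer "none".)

Zane in UTC: 13:15-14:00, 15:00-16:00 (add 2h to convert from UTC-2).
Nikolai in UTC: 11:00-13:45, 15:00-15:30, 17:00-18:00 (add 1h to convert from UTC-1).
Esperanza in UTC: 09:15-11:15, 11:45-16:00, 17:00-18:15 (add 7h to convert from UTC-7).
Clara in UTC: 09:30-11:00, 15:30-19:15 (add 1h to convert from UTC-1).
Teo in UTC: 07:45-11:00, 12:15-14:30, 16:15-17:45, 18:00-20:15 (add 7h to convert from UTC-7).
Ravi in UTC: 08:15-10:00, 10:30-16:30 (add 3h to convert from UTC-3).
Zane ∩ Nikolai: 13:15-13:45, 15:00-15:30.
Zane ∩ Nikolai ∩ Esperanza: 13:15-13:45, 15:00-15:30.
Zane ∩ Nikolai ∩ Esperanza ∩ Clara: ∅.
Zane ∩ Nikolai ∩ Esperanza ∩ Clara ∩ Teo: ∅.
Zane ∩ Nikolai ∩ Esperanza ∩ Clara ∩ Teo ∩ Ravi: ∅.
There is no time when everyone is free.

none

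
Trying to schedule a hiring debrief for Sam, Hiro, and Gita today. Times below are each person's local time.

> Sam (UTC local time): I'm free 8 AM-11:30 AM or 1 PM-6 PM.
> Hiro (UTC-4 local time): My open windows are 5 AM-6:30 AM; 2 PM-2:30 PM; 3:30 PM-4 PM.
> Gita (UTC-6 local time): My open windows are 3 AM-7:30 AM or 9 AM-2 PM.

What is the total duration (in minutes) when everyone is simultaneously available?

90

Sam in UTC: 08:00-11:30, 13:00-18:00.
Hiro in UTC: 09:00-10:30, 18:00-18:30, 19:30-20:00 (add 4h to convert from UTC-4).
Gita in UTC: 09:00-13:30, 15:00-20:00 (add 6h to convert from UTC-6).
Sam ∩ Hiro: 09:00-10:30.
Sam ∩ Hiro ∩ Gita: 09:00-10:30.
That's a single block of 90 minutes.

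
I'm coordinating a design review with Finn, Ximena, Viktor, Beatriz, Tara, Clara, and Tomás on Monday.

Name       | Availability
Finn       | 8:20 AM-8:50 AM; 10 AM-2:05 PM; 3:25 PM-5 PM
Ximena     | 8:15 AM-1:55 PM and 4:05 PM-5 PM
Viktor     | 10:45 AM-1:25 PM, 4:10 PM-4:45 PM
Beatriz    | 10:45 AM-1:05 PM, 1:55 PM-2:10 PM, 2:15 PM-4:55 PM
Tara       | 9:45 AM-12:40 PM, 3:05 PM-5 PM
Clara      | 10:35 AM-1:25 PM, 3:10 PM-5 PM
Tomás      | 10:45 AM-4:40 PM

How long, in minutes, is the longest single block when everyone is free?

Finn ∩ Ximena: 08:20-08:50, 10:00-13:55, 16:05-17:00.
Finn ∩ Ximena ∩ Viktor: 10:45-13:25, 16:10-16:45.
Finn ∩ Ximena ∩ Viktor ∩ Beatriz: 10:45-13:05, 16:10-16:45.
Finn ∩ Ximena ∩ Viktor ∩ Beatriz ∩ Tara: 10:45-12:40, 16:10-16:45.
Finn ∩ Ximena ∩ Viktor ∩ Beatriz ∩ Tara ∩ Clara: 10:45-12:40, 16:10-16:45.
Finn ∩ Ximena ∩ Viktor ∩ Beatriz ∩ Tara ∩ Clara ∩ Tomás: 10:45-12:40, 16:10-16:40.
The longest is 10:45-12:40 at 115 minutes.

115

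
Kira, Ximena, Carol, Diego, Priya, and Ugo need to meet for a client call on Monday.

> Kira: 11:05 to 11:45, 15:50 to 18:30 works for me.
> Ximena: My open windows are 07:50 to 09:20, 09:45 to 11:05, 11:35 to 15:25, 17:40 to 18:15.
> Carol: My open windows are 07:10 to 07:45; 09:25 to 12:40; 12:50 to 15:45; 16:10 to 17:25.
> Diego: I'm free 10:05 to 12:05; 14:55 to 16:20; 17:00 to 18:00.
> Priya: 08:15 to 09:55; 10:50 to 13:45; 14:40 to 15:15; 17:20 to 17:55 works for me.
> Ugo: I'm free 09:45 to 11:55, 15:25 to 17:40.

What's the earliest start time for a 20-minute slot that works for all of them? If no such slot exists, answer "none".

Kira ∩ Ximena: 11:35-11:45, 17:40-18:15.
Kira ∩ Ximena ∩ Carol: 11:35-11:45.
Kira ∩ Ximena ∩ Carol ∩ Diego: 11:35-11:45.
Kira ∩ Ximena ∩ Carol ∩ Diego ∩ Priya: 11:35-11:45.
Kira ∩ Ximena ∩ Carol ∩ Diego ∩ Priya ∩ Ugo: 11:35-11:45.
So the common availability across everyone is 11:35-11:45.
No common window is at least 20 minutes long.

none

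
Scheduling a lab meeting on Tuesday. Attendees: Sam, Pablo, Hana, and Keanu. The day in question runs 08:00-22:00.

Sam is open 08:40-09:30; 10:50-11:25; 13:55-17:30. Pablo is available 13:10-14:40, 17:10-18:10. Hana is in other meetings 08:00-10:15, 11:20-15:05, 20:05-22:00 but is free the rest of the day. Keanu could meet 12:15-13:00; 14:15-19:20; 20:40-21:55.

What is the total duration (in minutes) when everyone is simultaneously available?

20

Sam free: 08:40-09:30, 10:50-11:25, 13:55-17:30.
Pablo free: 13:10-14:40, 17:10-18:10.
Hana free: 10:15-11:20, 15:05-20:05 (invert busy blocks within the working day).
Keanu free: 12:15-13:00, 14:15-19:20, 20:40-21:55.
Sam ∩ Pablo: 13:55-14:40, 17:10-17:30.
Sam ∩ Pablo ∩ Hana: 17:10-17:30.
Sam ∩ Pablo ∩ Hana ∩ Keanu: 17:10-17:30.
That's a single block of 20 minutes.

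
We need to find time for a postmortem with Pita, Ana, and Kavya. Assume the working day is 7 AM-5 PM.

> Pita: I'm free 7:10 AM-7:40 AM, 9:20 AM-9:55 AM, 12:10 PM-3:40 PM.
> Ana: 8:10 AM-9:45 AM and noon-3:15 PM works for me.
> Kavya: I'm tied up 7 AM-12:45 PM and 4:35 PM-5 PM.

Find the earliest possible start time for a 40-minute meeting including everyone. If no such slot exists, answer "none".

12:45

Pita free: 07:10-07:40, 09:20-09:55, 12:10-15:40.
Ana free: 08:10-09:45, 12:00-15:15.
Kavya free: 12:45-16:35 (invert busy blocks within the working day).
Pita ∩ Ana: 09:20-09:45, 12:10-15:15.
Pita ∩ Ana ∩ Kavya: 12:45-15:15.
The first common window of at least 40 minutes is 12:45-15:15, so the earliest start is 12:45.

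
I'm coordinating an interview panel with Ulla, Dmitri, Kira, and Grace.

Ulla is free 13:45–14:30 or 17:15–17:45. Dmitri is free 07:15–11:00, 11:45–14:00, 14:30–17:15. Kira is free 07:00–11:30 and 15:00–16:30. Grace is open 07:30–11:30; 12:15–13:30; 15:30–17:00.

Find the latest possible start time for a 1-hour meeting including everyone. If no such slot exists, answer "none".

Ulla ∩ Dmitri: 13:45-14:00.
Ulla ∩ Dmitri ∩ Kira: ∅.
Ulla ∩ Dmitri ∩ Kira ∩ Grace: ∅.
There is no time when everyone is free.
No common window is at least 60 minutes long.

none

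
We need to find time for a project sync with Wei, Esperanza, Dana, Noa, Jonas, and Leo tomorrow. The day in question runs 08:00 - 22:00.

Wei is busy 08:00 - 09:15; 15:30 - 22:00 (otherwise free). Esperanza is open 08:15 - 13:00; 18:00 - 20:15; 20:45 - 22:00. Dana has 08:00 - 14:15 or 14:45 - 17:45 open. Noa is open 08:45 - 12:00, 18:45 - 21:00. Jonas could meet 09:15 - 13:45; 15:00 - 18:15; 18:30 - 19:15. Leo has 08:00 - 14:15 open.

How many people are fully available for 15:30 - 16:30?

2

Wei free: 09:15-15:30 (invert busy blocks within the working day).
Esperanza free: 08:15-13:00, 18:00-20:15, 20:45-22:00.
Dana free: 08:00-14:15, 14:45-17:45.
Noa free: 08:45-12:00, 18:45-21:00.
Jonas free: 09:15-13:45, 15:00-18:15, 18:30-19:15.
Leo free: 08:00-14:15.
Dana and Jonas can make the full 15:30-16:30 slot — that's 2.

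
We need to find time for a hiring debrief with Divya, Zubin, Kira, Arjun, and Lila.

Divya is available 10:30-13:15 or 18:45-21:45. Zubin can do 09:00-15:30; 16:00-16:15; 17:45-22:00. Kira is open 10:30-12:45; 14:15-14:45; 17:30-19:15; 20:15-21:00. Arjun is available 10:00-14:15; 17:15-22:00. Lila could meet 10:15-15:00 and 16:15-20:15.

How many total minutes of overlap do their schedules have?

165

Divya ∩ Zubin: 10:30-13:15, 18:45-21:45.
Divya ∩ Zubin ∩ Kira: 10:30-12:45, 18:45-19:15, 20:15-21:00.
Divya ∩ Zubin ∩ Kira ∩ Arjun: 10:30-12:45, 18:45-19:15, 20:15-21:00.
Divya ∩ Zubin ∩ Kira ∩ Arjun ∩ Lila: 10:30-12:45, 18:45-19:15.
So the common availability across everyone is 10:30-12:45, 18:45-19:15.
Summing the common windows: 135 + 30 = 165 minutes.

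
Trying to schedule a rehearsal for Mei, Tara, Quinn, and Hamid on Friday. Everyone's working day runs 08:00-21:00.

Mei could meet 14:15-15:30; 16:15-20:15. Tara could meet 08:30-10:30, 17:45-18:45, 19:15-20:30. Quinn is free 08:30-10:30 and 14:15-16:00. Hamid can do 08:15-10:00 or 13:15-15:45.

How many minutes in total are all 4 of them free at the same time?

0

Mei ∩ Tara: 17:45-18:45, 19:15-20:15.
Mei ∩ Tara ∩ Quinn: ∅.
Mei ∩ Tara ∩ Quinn ∩ Hamid: ∅.
There is no time when everyone is free.
There is no common window, so the total is 0 minutes.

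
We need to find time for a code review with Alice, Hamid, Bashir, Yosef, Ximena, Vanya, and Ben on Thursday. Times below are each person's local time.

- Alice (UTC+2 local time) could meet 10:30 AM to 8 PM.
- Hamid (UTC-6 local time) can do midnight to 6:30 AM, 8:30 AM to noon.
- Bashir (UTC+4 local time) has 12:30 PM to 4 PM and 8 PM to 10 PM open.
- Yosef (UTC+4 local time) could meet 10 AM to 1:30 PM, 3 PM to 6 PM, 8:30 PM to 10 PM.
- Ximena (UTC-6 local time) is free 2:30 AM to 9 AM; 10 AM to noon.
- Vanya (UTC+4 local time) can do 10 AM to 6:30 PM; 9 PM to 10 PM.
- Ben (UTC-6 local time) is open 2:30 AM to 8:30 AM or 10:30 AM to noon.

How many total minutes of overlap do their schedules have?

180

Alice in UTC: 08:30-18:00 (subtract 2h to convert from UTC+2).
Hamid in UTC: 06:00-12:30, 14:30-18:00 (add 6h to convert from UTC-6).
Bashir in UTC: 08:30-12:00, 16:00-18:00 (subtract 4h to convert from UTC+4).
Yosef in UTC: 06:00-09:30, 11:00-14:00, 16:30-18:00 (subtract 4h to convert from UTC+4).
Ximena in UTC: 08:30-15:00, 16:00-18:00 (add 6h to convert from UTC-6).
Vanya in UTC: 06:00-14:30, 17:00-18:00 (subtract 4h to convert from UTC+4).
Ben in UTC: 08:30-14:30, 16:30-18:00 (add 6h to convert from UTC-6).
Alice ∩ Hamid: 08:30-12:30, 14:30-18:00.
Alice ∩ Hamid ∩ Bashir: 08:30-12:00, 16:00-18:00.
Alice ∩ Hamid ∩ Bashir ∩ Yosef: 08:30-09:30, 11:00-12:00, 16:30-18:00.
Alice ∩ Hamid ∩ Bashir ∩ Yosef ∩ Ximena: 08:30-09:30, 11:00-12:00, 16:30-18:00.
Alice ∩ Hamid ∩ Bashir ∩ Yosef ∩ Ximena ∩ Vanya: 08:30-09:30, 11:00-12:00, 17:00-18:00.
Alice ∩ Hamid ∩ Bashir ∩ Yosef ∩ Ximena ∩ Vanya ∩ Ben: 08:30-09:30, 11:00-12:00, 17:00-18:00.
Summing the common windows: 60 + 60 + 60 = 180 minutes.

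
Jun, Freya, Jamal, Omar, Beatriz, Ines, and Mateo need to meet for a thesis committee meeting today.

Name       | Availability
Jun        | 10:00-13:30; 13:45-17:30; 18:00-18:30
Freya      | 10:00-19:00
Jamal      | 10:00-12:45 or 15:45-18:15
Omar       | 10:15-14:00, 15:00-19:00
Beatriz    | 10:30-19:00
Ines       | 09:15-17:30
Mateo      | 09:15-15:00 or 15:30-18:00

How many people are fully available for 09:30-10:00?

2

Ines and Mateo can make the full 09:30-10:00 slot — that's 2.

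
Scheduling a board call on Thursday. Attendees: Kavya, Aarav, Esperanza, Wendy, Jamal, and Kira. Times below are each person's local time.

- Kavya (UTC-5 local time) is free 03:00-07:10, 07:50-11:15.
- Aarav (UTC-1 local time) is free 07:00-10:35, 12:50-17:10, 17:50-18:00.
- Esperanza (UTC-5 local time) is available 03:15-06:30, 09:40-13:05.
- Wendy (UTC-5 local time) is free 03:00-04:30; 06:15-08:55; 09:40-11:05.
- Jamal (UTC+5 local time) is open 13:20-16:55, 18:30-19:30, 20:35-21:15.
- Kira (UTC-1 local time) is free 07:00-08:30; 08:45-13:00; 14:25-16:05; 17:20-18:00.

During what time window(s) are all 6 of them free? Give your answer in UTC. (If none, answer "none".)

08:20-09:30, 11:15-11:30, 15:35-16:05

Kavya in UTC: 08:00-12:10, 12:50-16:15 (add 5h to convert from UTC-5).
Aarav in UTC: 08:00-11:35, 13:50-18:10, 18:50-19:00 (add 1h to convert from UTC-1).
Esperanza in UTC: 08:15-11:30, 14:40-18:05 (add 5h to convert from UTC-5).
Wendy in UTC: 08:00-09:30, 11:15-13:55, 14:40-16:05 (add 5h to convert from UTC-5).
Jamal in UTC: 08:20-11:55, 13:30-14:30, 15:35-16:15 (subtract 5h to convert from UTC+5).
Kira in UTC: 08:00-09:30, 09:45-14:00, 15:25-17:05, 18:20-19:00 (add 1h to convert from UTC-1).
Kavya ∩ Aarav: 08:00-11:35, 13:50-16:15.
Kavya ∩ Aarav ∩ Esperanza: 08:15-11:30, 14:40-16:15.
Kavya ∩ Aarav ∩ Esperanza ∩ Wendy: 08:15-09:30, 11:15-11:30, 14:40-16:05.
Kavya ∩ Aarav ∩ Esperanza ∩ Wendy ∩ Jamal: 08:20-09:30, 11:15-11:30, 15:35-16:05.
Kavya ∩ Aarav ∩ Esperanza ∩ Wendy ∩ Jamal ∩ Kira: 08:20-09:30, 11:15-11:30, 15:35-16:05.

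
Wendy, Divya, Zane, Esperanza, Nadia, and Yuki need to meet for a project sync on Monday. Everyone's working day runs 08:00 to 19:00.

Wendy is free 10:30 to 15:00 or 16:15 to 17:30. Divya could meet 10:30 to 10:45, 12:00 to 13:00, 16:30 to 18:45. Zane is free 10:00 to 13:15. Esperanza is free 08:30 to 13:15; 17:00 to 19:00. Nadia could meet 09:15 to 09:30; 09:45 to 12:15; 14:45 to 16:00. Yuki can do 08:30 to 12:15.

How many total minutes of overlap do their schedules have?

30

Wendy ∩ Divya: 10:30-10:45, 12:00-13:00, 16:30-17:30.
Wendy ∩ Divya ∩ Zane: 10:30-10:45, 12:00-13:00.
Wendy ∩ Divya ∩ Zane ∩ Esperanza: 10:30-10:45, 12:00-13:00.
Wendy ∩ Divya ∩ Zane ∩ Esperanza ∩ Nadia: 10:30-10:45, 12:00-12:15.
Wendy ∩ Divya ∩ Zane ∩ Esperanza ∩ Nadia ∩ Yuki: 10:30-10:45, 12:00-12:15.
Summing the common windows: 15 + 15 = 30 minutes.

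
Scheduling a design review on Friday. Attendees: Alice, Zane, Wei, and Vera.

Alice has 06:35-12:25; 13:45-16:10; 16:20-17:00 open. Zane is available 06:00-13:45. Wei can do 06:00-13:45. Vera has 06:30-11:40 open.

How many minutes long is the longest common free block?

Alice ∩ Zane: 06:35-12:25.
Alice ∩ Zane ∩ Wei: 06:35-12:25.
Alice ∩ Zane ∩ Wei ∩ Vera: 06:35-11:40.
The longest is 06:35-11:40 at 305 minutes.

305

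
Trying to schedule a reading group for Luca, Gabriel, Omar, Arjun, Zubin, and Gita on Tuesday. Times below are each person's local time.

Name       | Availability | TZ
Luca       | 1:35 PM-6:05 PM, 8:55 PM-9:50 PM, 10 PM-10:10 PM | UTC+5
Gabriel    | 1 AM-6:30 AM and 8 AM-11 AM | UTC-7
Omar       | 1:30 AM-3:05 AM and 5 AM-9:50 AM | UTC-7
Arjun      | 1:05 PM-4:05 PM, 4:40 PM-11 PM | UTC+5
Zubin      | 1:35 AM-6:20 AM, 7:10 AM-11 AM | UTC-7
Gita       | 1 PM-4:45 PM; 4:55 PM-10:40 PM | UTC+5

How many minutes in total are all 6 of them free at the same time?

210

Luca in UTC: 08:35-13:05, 15:55-16:50, 17:00-17:10 (subtract 5h to convert from UTC+5).
Gabriel in UTC: 08:00-13:30, 15:00-18:00 (add 7h to convert from UTC-7).
Omar in UTC: 08:30-10:05, 12:00-16:50 (add 7h to convert from UTC-7).
Arjun in UTC: 08:05-11:05, 11:40-18:00 (subtract 5h to convert from UTC+5).
Zubin in UTC: 08:35-13:20, 14:10-18:00 (add 7h to convert from UTC-7).
Gita in UTC: 08:00-11:45, 11:55-17:40 (subtract 5h to convert from UTC+5).
Luca ∩ Gabriel: 08:35-13:05, 15:55-16:50, 17:00-17:10.
Luca ∩ Gabriel ∩ Omar: 08:35-10:05, 12:00-13:05, 15:55-16:50.
Luca ∩ Gabriel ∩ Omar ∩ Arjun: 08:35-10:05, 12:00-13:05, 15:55-16:50.
Luca ∩ Gabriel ∩ Omar ∩ Arjun ∩ Zubin: 08:35-10:05, 12:00-13:05, 15:55-16:50.
Luca ∩ Gabriel ∩ Omar ∩ Arjun ∩ Zubin ∩ Gita: 08:35-10:05, 12:00-13:05, 15:55-16:50.
Summing the common windows: 90 + 65 + 55 = 210 minutes.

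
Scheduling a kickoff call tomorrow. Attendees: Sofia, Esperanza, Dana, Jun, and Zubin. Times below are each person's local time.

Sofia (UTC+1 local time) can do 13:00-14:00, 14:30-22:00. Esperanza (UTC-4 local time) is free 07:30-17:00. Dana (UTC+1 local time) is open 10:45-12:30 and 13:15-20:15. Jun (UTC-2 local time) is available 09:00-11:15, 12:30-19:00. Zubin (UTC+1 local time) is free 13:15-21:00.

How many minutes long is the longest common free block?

285

Sofia in UTC: 12:00-13:00, 13:30-21:00 (subtract 1h to convert from UTC+1).
Esperanza in UTC: 11:30-21:00 (add 4h to convert from UTC-4).
Dana in UTC: 09:45-11:30, 12:15-19:15 (subtract 1h to convert from UTC+1).
Jun in UTC: 11:00-13:15, 14:30-21:00 (add 2h to convert from UTC-2).
Zubin in UTC: 12:15-20:00 (subtract 1h to convert from UTC+1).
Sofia ∩ Esperanza: 12:00-13:00, 13:30-21:00.
Sofia ∩ Esperanza ∩ Dana: 12:15-13:00, 13:30-19:15.
Sofia ∩ Esperanza ∩ Dana ∩ Jun: 12:15-13:00, 14:30-19:15.
Sofia ∩ Esperanza ∩ Dana ∩ Jun ∩ Zubin: 12:15-13:00, 14:30-19:15.
Those are the intersection windows.
The longest is 14:30-19:15 at 285 minutes.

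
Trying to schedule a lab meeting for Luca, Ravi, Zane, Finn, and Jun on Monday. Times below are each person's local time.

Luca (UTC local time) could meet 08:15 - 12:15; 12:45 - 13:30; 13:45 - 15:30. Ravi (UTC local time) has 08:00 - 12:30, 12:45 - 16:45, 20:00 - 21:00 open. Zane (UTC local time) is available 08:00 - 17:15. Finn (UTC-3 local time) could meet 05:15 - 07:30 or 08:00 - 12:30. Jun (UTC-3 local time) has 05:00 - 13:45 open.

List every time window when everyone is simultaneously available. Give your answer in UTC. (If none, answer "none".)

08:15-10:30, 11:00-12:15, 12:45-13:30, 13:45-15:30

Luca in UTC: 08:15-12:15, 12:45-13:30, 13:45-15:30.
Ravi in UTC: 08:00-12:30, 12:45-16:45, 20:00-21:00.
Zane in UTC: 08:00-17:15.
Finn in UTC: 08:15-10:30, 11:00-15:30 (add 3h to convert from UTC-3).
Jun in UTC: 08:00-16:45 (add 3h to convert from UTC-3).
Luca ∩ Ravi: 08:15-12:15, 12:45-13:30, 13:45-15:30.
Luca ∩ Ravi ∩ Zane: 08:15-12:15, 12:45-13:30, 13:45-15:30.
Luca ∩ Ravi ∩ Zane ∩ Finn: 08:15-10:30, 11:00-12:15, 12:45-13:30, 13:45-15:30.
Luca ∩ Ravi ∩ Zane ∩ Finn ∩ Jun: 08:15-10:30, 11:00-12:15, 12:45-13:30, 13:45-15:30.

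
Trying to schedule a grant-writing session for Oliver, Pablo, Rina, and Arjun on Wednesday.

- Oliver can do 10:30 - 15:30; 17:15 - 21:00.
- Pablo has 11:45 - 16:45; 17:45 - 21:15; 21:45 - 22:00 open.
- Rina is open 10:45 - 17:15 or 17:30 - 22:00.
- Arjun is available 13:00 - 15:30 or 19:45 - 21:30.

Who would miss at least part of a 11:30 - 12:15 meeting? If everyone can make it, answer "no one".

Arjun, Pablo

Oliver: free for 11:30-12:15. Pablo: not fully free for 11:30-12:15. Rina: free for 11:30-12:15. Arjun: not fully free for 11:30-12:15.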